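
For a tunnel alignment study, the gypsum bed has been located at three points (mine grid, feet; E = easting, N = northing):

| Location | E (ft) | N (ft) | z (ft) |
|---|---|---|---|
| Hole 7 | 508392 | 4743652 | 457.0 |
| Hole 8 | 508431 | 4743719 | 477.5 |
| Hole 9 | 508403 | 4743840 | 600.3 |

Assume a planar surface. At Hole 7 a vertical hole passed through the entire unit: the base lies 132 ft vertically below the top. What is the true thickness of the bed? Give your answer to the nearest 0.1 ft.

84.8 ft

Two edge vectors: Hole 7→Hole 8 = (39, 67, 20.5), Hole 7→Hole 9 = (11, 188, 143.3).
Normal n = (Hole 7→Hole 8) × (Hole 7→Hole 9) = (5747.1, -5363.2, 6595).
So ∂z/∂E = −n_x/n_z = −0.87143 and ∂z/∂N = −n_y/n_z = 0.81322.
|∇z| = √(a²+b²) = 1.19194, so dip δ = arctan(1.19194) = 50.00°.
True thickness = vertical thickness × cos δ = 132 × cos 50.00° = 84.8 ft.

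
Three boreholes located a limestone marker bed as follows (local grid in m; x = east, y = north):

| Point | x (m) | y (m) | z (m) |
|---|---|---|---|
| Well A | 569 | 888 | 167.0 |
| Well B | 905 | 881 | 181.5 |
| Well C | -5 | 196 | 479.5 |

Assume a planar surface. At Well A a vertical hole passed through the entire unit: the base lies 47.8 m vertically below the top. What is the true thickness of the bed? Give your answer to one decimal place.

43.1 m

Let the plane be z = a·x + b·y + c.
Well B−Well A: 336a − 7b = 14.5;  Well C−Well A: −574a − 692b = 312.5.
Solving gives a = 0.03317, b = −0.47911.
|∇z| = √(a²+b²) = 0.48025, so dip δ = arctan(0.48025) = 25.65°.
True thickness = vertical thickness × cos δ = 47.8 × cos 25.65° = 43.1 m.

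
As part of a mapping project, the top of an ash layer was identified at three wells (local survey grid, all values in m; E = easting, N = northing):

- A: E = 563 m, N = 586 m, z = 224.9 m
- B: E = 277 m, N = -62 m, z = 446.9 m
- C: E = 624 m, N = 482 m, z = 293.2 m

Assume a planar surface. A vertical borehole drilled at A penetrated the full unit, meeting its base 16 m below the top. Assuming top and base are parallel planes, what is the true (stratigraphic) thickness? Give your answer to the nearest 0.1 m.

13.9 m

Two edge vectors: A→B = (-286, -648, 222), A→C = (61, -104, 68.3).
Normal n = (A→B) × (A→C) = (-21170.4, 33075.8, 69272).
So ∂z/∂E = −n_x/n_z = 0.30561 and ∂z/∂N = −n_y/n_z = −0.47748.
|∇z| = √(a²+b²) = 0.56691, so dip δ = arctan(0.56691) = 29.55°.
True thickness = vertical thickness × cos δ = 16 × cos 29.55° = 13.9 m.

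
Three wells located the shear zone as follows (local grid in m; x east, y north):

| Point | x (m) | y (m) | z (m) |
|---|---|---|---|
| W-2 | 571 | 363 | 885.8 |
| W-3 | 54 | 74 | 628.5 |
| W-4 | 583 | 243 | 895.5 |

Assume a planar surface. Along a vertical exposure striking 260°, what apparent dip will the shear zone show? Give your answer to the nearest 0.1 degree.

26.6°

Two edge vectors: W-2→W-3 = (-517, -289, -257.3), W-2→W-4 = (12, -120, 9.7).
Normal n = (W-2→W-3) × (W-2→W-4) = (-33679.3, 1927.3, 65508).
So ∂z/∂x = −n_x/n_z = 0.51412 and ∂z/∂y = −n_y/n_z = −0.02942.
Unit vector along 260° is (sin 260°, cos 260°) = (-0.9848, -0.1736).
Slope in that direction = a·(-0.9848) + b·(-0.1736) = −0.50121.
Apparent dip = arctan|0.50121| = 26.6° (true dip is 27.2°, so apparent ≤ true as expected).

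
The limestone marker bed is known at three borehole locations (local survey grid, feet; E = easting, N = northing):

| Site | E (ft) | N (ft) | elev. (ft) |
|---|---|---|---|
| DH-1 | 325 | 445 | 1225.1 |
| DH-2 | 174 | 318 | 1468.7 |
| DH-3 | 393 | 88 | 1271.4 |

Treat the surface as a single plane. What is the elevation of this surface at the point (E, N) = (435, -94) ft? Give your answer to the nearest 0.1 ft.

1285.5 ft

Let the plane be z = a·E + b·N + c.
DH-2−DH-1: −151a − 127b = 243.6;  DH-3−DH-1: 68a − 357b = 46.3.
Solving gives a = −1.29647, b = −0.37664.
Then c = 1225.1 − a·325 − b·445 = 1814.06.
At (435, -94): z = −564.0 + 35.4 + 1814.06 = 1285.5 ft.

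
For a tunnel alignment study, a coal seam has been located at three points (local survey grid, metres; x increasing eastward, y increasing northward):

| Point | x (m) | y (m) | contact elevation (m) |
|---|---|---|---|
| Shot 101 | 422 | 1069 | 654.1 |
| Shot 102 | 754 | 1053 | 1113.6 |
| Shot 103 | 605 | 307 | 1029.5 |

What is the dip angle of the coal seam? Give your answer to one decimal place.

54.2°

Let the plane be z = a·x + b·y + c.
Shot 102−Shot 101: 332a − 16b = 459.5;  Shot 103−Shot 101: 183a − 762b = 375.4.
Solving gives a = 1.37622, b = −0.16214.
Gradient magnitude |∇z| = √(a² + b²) = √(1.89399 + 0.02629) = 1.38574.
True dip = arctan(1.38574) = 54.2°, dipping toward W (azimuth ≈ 277°).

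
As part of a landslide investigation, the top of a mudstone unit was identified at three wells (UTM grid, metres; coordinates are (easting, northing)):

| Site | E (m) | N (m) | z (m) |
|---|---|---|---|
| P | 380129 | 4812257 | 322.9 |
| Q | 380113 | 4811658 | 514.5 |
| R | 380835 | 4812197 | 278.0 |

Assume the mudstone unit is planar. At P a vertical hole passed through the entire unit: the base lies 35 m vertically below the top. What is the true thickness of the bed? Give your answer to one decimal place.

33.2 m

Two edge vectors: P→Q = (-16, -599, 191.6), P→R = (706, -60, -44.9).
Normal n = (P→Q) × (P→R) = (38391.1, 134551.2, 423854).
So ∂z/∂E = −n_x/n_z = −0.09058 and ∂z/∂N = −n_y/n_z = −0.31745.
|∇z| = √(a²+b²) = 0.33012, so dip δ = arctan(0.33012) = 18.27°.
True thickness = vertical thickness × cos δ = 35 × cos 18.27° = 33.2 m.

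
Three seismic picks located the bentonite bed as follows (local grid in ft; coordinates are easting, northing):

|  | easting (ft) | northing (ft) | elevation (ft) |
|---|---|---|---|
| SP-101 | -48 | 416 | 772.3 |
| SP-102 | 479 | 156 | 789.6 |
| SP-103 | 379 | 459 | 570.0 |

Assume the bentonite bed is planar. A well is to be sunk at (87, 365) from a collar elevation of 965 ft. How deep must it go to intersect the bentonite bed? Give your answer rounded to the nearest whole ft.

Two edge vectors: SP-101→SP-102 = (527, -260, 17.3), SP-101→SP-103 = (427, 43, -202.3).
Normal n = (SP-101→SP-102) × (SP-101→SP-103) = (51854.1, 113999.2, 133681).
So ∂z/∂easting = −n_x/n_z = −0.38789 and ∂z/∂northing = −n_y/n_z = −0.85277.
Intercept c from SP-101: 772.3 − 18.62 + 354.75 = 1108.43.
At (87, 365): z_contact = −33.7 − 311.3 + 1108.43 = 763.4 ft.
Depth below ground = 965 − 763.4 = 202 ft.

202 ft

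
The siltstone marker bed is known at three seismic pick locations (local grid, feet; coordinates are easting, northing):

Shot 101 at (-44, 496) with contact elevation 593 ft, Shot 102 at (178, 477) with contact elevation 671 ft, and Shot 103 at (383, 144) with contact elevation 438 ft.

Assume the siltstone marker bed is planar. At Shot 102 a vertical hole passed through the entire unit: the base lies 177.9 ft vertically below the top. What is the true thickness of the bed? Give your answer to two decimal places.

122.08 ft

Let the plane be z = a·easting + b·northing + c.
Shot 102−Shot 101: 222a − 19b = 78;  Shot 103−Shot 101: 427a − 352b = −155.
Solving gives a = 0.43411, b = 0.96694.
|∇z| = √(a²+b²) = 1.05992, so dip δ = arctan(1.05992) = 46.67°.
True thickness = vertical thickness × cos δ = 177.9 × cos 46.67° = 122.08 ft.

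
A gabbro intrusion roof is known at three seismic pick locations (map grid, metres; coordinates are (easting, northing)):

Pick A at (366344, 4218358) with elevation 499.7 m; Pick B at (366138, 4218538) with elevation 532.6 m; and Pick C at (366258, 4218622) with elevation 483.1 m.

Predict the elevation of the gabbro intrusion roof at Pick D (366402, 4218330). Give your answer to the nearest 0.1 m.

486.8 m

Let the plane be z = a·E + b·N + c.
Pick B−Pick A: −206a + 180b = 32.9;  Pick C−Pick A: −86a + 264b = −16.6.
Solving gives a = −0.300061690, b = −0.160626157.
Then c = 499.7 − a·366344 − b·4218358 = 788004.13.
At (366402, 4218330): z = −109943.2 − 677574.1 + 788004.13 = 486.8 m.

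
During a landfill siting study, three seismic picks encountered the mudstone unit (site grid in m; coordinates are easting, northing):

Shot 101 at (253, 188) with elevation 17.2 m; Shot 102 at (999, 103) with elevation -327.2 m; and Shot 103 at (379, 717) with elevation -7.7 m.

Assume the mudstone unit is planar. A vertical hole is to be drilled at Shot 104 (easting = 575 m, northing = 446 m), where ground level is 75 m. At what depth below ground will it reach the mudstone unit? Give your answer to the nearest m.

Let the plane be z = a·easting + b·northing + c.
Shot 102−Shot 101: 746a − 85b = −344.4;  Shot 103−Shot 101: 126a + 529b = −24.9.
Solving gives a = −0.45469, b = 0.06123.
Then c = 17.2 − a·253 − b·188 = 120.72.
At (575, 446): z_contact = −261.4 + 27.3 + 120.72 = -113.4 m.
Depth below ground = 75 − (-113.4) = 188 m.

188 m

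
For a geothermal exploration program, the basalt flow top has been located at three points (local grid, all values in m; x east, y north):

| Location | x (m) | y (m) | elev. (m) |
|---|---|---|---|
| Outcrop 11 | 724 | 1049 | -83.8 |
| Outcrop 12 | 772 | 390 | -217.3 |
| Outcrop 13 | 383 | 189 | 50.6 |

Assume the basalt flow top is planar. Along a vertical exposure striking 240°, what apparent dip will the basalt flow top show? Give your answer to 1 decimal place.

Two edge vectors: Outcrop 11→Outcrop 12 = (48, -659, -133.5), Outcrop 11→Outcrop 13 = (-341, -860, 134.4).
Normal n = (Outcrop 11→Outcrop 12) × (Outcrop 11→Outcrop 13) = (-203379.6, 39072.3, -265999).
So ∂z/∂x = −n_x/n_z = −0.76459 and ∂z/∂y = −n_y/n_z = 0.14689.
Unit vector along 240° is (sin 240°, cos 240°) = (-0.8660, -0.5000).
Slope in that direction = a·(-0.8660) + b·(-0.5000) = 0.58871.
Apparent dip = arctan|0.58871| = 30.5° (true dip is 37.9°, so apparent ≤ true as expected).

30.5°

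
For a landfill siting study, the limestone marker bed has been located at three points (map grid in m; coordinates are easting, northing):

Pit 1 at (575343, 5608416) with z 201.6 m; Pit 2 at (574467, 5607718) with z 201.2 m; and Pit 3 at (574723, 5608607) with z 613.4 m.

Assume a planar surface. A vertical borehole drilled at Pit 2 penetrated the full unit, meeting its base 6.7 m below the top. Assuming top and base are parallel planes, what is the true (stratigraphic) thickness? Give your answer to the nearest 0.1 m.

Two edge vectors: Pit 1→Pit 2 = (-876, -698, -0.4), Pit 1→Pit 3 = (-620, 191, 411.8).
Normal n = (Pit 1→Pit 2) × (Pit 1→Pit 3) = (-287360, 360984.8, -600076).
So ∂z/∂easting = −n_x/n_z = −0.47887 and ∂z/∂northing = −n_y/n_z = 0.60157.
|∇z| = √(a²+b²) = 0.76890, so dip δ = arctan(0.76890) = 37.56°.
True thickness = vertical thickness × cos δ = 6.7 × cos 37.56° = 5.3 m.

5.3 m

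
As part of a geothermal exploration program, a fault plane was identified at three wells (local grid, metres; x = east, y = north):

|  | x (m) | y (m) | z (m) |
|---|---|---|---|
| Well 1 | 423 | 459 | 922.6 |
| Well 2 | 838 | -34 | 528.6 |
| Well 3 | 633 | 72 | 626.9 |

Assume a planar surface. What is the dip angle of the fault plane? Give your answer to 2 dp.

35.38°

Two edge vectors: Well 1→Well 2 = (415, -493, -394), Well 1→Well 3 = (210, -387, -295.7).
Normal n = (Well 1→Well 2) × (Well 1→Well 3) = (-6697.9, 39975.5, -57075).
So ∂z/∂x = −n_x/n_z = −0.11735 and ∂z/∂y = −n_y/n_z = 0.70040.
Gradient magnitude |∇z| = √(a² + b²) = √(0.01377 + 0.49056) = 0.71017.
True dip = arctan(0.71017) = 35.38°, dipping toward S (azimuth ≈ 170°).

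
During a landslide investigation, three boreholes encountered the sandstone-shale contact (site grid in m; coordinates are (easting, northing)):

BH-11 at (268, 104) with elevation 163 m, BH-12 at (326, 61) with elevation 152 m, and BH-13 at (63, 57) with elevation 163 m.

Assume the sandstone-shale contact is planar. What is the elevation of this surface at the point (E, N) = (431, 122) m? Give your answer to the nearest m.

Two edge vectors: BH-11→BH-12 = (58, -43, -11), BH-11→BH-13 = (-205, -47, 0).
Normal n = (BH-11→BH-12) × (BH-11→BH-13) = (-517, 2255, -11541).
So ∂z/∂E = −n_x/n_z = −0.04480 and ∂z/∂N = −n_y/n_z = 0.19539.
Intercept c from BH-11: 163 + 12.01 − 20.32 = 154.68.
At (431, 122): z = −19.3 + 23.8 + 154.68 = 159.2 m.

159 m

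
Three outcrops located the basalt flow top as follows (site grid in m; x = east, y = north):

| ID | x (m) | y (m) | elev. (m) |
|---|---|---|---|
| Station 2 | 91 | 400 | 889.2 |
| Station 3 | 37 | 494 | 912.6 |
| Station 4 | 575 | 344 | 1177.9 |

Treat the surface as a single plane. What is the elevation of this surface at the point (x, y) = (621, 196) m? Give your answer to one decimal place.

1114.9 m

Let the plane be z = a·x + b·y + c.
Station 3−Station 2: −54a + 94b = 23.4;  Station 4−Station 2: 484a − 56b = 288.7.
Solving gives a = 0.66981, b = 0.63372.
Then c = 889.2 − a·91 − b·400 = 574.76.
At (621, 196): z = 416.0 + 124.2 + 574.76 = 1114.9 m.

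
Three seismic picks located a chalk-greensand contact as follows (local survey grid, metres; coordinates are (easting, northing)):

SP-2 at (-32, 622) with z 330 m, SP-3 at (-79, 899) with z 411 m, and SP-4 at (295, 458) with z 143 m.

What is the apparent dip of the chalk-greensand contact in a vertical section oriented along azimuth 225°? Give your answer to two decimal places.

Two edge vectors: SP-2→SP-3 = (-47, 277, 81), SP-2→SP-4 = (327, -164, -187).
Normal n = (SP-2→SP-3) × (SP-2→SP-4) = (-38515, 17698, -82871).
So ∂z/∂E = −n_x/n_z = −0.46476 and ∂z/∂N = −n_y/n_z = 0.21356.
Unit vector along 225° is (sin 225°, cos 225°) = (-0.7071, -0.7071).
Slope in that direction = a·(-0.7071) + b·(-0.7071) = 0.17762.
Apparent dip = arctan|0.17762| = 10.07° (true dip is 27.1°, so apparent ≤ true as expected).

10.07°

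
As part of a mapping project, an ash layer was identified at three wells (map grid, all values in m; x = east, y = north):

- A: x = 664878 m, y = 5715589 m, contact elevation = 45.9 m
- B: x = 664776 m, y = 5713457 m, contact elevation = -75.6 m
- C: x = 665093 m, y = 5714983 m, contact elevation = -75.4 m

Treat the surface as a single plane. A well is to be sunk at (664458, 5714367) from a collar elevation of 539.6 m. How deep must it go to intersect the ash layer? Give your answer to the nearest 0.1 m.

Two edge vectors: A→B = (-102, -2132, -121.5), A→C = (215, -606, -121.3).
Normal n = (A→B) × (A→C) = (184982.6, -38495.1, 520192).
So ∂z/∂x = −n_x/n_z = −0.355604469 and ∂z/∂y = −n_y/n_z = 0.074001715.
Intercept c from A: 45.9 + 236433.59 − 422963.39 = −186483.90.
At (664458, 5714367): z_contact = −236284.23 + 422872.96 − 186483.90 = 104.82 m.
Depth below ground = 539.6 − 104.82 = 434.8 m.

434.8 m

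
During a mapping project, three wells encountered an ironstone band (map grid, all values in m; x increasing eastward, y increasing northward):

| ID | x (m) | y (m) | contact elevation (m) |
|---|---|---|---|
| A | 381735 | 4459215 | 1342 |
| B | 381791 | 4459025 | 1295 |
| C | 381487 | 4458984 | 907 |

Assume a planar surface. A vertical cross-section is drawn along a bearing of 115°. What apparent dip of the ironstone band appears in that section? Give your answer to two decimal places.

Two edge vectors: A→B = (56, -190, -47), A→C = (-248, -231, -435).
Normal n = (A→B) × (A→C) = (71793, 36016, -60056).
So ∂z/∂x = −n_x/n_z = 1.19543 and ∂z/∂y = −n_y/n_z = 0.59971.
Unit vector along 115° is (sin 115°, cos 115°) = (0.9063, -0.4226).
Slope in that direction = a·(0.9063) + b·(-0.4226) = 0.82998.
Apparent dip = arctan|0.82998| = 39.69° (true dip is 53.2°, so apparent ≤ true as expected).

39.69°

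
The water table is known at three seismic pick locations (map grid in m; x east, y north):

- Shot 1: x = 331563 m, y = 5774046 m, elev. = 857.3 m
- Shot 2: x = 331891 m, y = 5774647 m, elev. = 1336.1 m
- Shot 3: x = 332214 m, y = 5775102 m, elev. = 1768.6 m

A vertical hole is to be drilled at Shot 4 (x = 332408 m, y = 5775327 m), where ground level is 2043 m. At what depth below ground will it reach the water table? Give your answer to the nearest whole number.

Two edge vectors: Shot 1→Shot 2 = (328, 601, 478.8), Shot 1→Shot 3 = (651, 1056, 911.3).
Normal n = (Shot 1→Shot 2) × (Shot 1→Shot 3) = (42078.5, 12792.4, -44883).
So ∂z/∂x = −n_x/n_z = 0.93751532 and ∂z/∂y = −n_y/n_z = 0.28501660.
Intercept c from Shot 1: 857.3 − 310845.39 − 1645698.95 = −1955687.04.
At (332408, 5775327): z_contact = 311637.6 + 1646064.1 − 1955687.04 = 2014.6 m.
Depth below ground = 2043 − 2014.6 = 28 m.

28 m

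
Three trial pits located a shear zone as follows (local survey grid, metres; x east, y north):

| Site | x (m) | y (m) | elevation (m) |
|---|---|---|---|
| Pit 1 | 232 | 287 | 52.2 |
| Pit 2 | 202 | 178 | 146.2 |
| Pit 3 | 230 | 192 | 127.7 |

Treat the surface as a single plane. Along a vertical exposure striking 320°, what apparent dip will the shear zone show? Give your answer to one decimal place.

Two edge vectors: Pit 1→Pit 2 = (-30, -109, 94), Pit 1→Pit 3 = (-2, -95, 75.5).
Normal n = (Pit 1→Pit 2) × (Pit 1→Pit 3) = (700.5, 2077, 2632).
So ∂z/∂x = −n_x/n_z = −0.26615 and ∂z/∂y = −n_y/n_z = −0.78913.
Unit vector along 320° is (sin 320°, cos 320°) = (-0.6428, 0.7660).
Slope in that direction = a·(-0.6428) + b·(0.7660) = −0.43344.
Apparent dip = arctan|0.43344| = 23.4° (true dip is 39.8°, so apparent ≤ true as expected).

23.4°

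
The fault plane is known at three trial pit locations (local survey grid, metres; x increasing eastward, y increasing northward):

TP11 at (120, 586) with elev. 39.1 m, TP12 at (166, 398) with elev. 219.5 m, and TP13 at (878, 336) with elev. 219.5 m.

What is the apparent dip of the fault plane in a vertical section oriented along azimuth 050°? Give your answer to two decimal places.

Two edge vectors: TP11→TP12 = (46, -188, 180.4), TP11→TP13 = (758, -250, 180.4).
Normal n = (TP11→TP12) × (TP11→TP13) = (11184.8, 128444.8, 131004).
So ∂z/∂x = −n_x/n_z = −0.08538 and ∂z/∂y = −n_y/n_z = −0.98046.
Unit vector along 050° is (sin 50°, cos 50°) = (0.7660, 0.6428).
Slope in that direction = a·(0.7660) + b·(0.6428) = −0.69563.
Apparent dip = arctan|0.69563| = 34.82° (true dip is 44.5°, so apparent ≤ true as expected).

34.82°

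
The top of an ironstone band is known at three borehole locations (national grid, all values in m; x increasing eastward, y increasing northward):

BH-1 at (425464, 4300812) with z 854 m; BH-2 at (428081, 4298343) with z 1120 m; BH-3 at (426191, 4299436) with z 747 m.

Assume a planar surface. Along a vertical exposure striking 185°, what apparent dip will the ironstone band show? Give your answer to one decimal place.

16.3°

Let the plane be z = a·x + b·y + c.
BH-2−BH-1: 2617a − 2469b = 266;  BH-3−BH-1: 727a − 1376b = −107.
Solving gives a = 0.34894, b = 0.26212.
Unit vector along 185° is (sin 185°, cos 185°) = (-0.0872, -0.9962).
Slope in that direction = a·(-0.0872) + b·(-0.9962) = −0.29154.
Apparent dip = arctan|0.29154| = 16.3° (true dip is 23.6°, so apparent ≤ true as expected).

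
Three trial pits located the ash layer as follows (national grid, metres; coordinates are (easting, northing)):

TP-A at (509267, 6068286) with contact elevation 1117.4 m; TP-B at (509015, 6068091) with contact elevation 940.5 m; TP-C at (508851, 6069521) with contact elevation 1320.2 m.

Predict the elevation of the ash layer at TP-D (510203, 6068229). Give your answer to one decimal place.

Let the plane be z = a·E + b·N + c.
TP-B−TP-A: −252a − 195b = −176.9;  TP-C−TP-A: −416a + 1235b = 202.8.
Solving gives a = 0.456047051, b = 0.317826375.
Then c = 1117.4 − a·509267 − b·6068286 = −2159793.66.
At (510203, 6068229): z = 232676.6 + 1928643.2 − 2159793.66 = 1526.1 m.

1526.1 m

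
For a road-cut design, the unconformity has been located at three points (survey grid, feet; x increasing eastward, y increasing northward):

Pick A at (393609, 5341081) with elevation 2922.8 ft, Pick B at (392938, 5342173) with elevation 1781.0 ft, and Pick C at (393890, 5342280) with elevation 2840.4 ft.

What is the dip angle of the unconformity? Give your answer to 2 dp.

50.18°

Let the plane be z = a·x + b·y + c.
Pick B−Pick A: −671a + 1092b = −1141.8;  Pick C−Pick A: 281a + 1199b = −82.4.
Solving gives a = 1.15085, b = −0.33844.
Gradient magnitude |∇z| = √(a² + b²) = √(1.32447 + 0.11454) = 1.19959.
True dip = arctan(1.19959) = 50.18°, dipping toward WNW (azimuth ≈ 286°).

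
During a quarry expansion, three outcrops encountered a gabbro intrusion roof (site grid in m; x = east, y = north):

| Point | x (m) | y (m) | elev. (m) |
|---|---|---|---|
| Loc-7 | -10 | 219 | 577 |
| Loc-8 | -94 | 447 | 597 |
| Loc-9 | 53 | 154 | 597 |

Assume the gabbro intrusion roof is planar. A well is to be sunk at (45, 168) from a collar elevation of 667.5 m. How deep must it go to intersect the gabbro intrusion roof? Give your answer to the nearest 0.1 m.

71.1 m

Let the plane be z = a·x + b·y + c.
Loc-8−Loc-7: −84a + 228b = 20;  Loc-9−Loc-7: 63a − 65b = 20.
Solving gives a = 0.65813, b = 0.33019.
Then c = 577 − a·-10 − b·219 = 511.27.
At (45, 168): z_contact = 29.62 + 55.47 + 511.27 = 596.36 m.
Depth below ground = 667.5 − 596.36 = 71.1 m.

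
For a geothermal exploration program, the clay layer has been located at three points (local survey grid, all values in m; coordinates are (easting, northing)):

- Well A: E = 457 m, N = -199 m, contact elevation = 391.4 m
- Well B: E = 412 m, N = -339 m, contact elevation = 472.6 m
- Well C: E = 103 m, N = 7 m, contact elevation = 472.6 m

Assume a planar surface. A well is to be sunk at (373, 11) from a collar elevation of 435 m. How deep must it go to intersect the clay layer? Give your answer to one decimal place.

93.0 m

Let the plane be z = a·E + b·N + c.
Well B−Well A: −45a − 140b = 81.2;  Well C−Well A: −354a + 206b = 81.2.
Solving gives a = −0.47757, b = −0.42650.
Then c = 391.4 − a·457 − b·-199 = 524.77.
At (373, 11): z_contact = −178.13 − 4.69 + 524.77 = 341.95 m.
Depth below ground = 435 − 341.95 = 93.0 m.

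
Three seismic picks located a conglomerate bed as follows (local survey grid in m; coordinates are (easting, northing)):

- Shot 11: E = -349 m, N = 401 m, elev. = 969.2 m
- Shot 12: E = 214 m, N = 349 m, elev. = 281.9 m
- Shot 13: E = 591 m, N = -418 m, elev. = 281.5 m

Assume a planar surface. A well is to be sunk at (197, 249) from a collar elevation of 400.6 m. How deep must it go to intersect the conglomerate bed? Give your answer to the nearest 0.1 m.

34.2 m

Two edge vectors: Shot 11→Shot 12 = (563, -52, -687.3), Shot 11→Shot 13 = (940, -819, -687.7).
Normal n = (Shot 11→Shot 12) × (Shot 11→Shot 13) = (-527138.3, -258886.9, -412217).
So ∂z/∂E = −n_x/n_z = −1.27879 and ∂z/∂N = −n_y/n_z = −0.62804.
Intercept c from Shot 11: 969.2 − 446.30 + 251.84 = 774.75.
At (197, 249): z_contact = −251.92 − 156.38 + 774.75 = 366.44 m.
Depth below ground = 400.6 − 366.44 = 34.2 m.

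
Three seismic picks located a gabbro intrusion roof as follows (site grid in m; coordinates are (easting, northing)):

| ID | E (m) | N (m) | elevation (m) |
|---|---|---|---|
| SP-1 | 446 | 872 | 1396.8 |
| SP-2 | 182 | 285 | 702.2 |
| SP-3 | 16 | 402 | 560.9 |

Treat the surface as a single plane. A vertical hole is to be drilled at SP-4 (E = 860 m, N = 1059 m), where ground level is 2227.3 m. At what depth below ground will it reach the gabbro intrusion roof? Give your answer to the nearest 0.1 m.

187.1 m

Let the plane be z = a·E + b·N + c.
SP-2−SP-1: −264a − 587b = −694.6;  SP-3−SP-1: −430a − 470b = −835.9.
Solving gives a = 1.279602, b = 0.607811.
Then c = 1396.8 − a·446 − b·872 = 296.09.
At (860, 1059): z_contact = 1100.46 + 643.67 + 296.09 = 2040.22 m.
Depth below ground = 2227.3 − 2040.22 = 187.1 m.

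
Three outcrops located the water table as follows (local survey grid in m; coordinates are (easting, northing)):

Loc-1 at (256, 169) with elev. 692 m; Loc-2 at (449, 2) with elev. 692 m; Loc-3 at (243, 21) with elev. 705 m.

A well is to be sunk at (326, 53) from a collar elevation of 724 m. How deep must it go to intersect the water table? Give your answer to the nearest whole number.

27 m

Let the plane be z = a·E + b·N + c.
Loc-2−Loc-1: 193a − 167b = 0;  Loc-3−Loc-1: −13a − 148b = 13.
Solving gives a = −0.07064, b = −0.08163.
Then c = 692 − a·256 − b·169 = 723.88.
At (326, 53): z_contact = −23.0 − 4.3 + 723.88 = 696.5 m.
Depth below ground = 724 − 696.5 = 27 m.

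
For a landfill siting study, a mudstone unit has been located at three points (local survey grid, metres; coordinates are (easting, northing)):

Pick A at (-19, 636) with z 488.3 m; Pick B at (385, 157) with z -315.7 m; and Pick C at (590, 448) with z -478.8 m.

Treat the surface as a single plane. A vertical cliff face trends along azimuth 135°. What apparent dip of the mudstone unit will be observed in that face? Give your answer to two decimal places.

Two edge vectors: Pick A→Pick B = (404, -479, -804), Pick A→Pick C = (609, -188, -967.1).
Normal n = (Pick A→Pick B) × (Pick A→Pick C) = (312088.9, -98927.6, 215759).
So ∂z/∂E = −n_x/n_z = −1.44647 and ∂z/∂N = −n_y/n_z = 0.45851.
Unit vector along 135° is (sin 135°, cos 135°) = (0.7071, -0.7071).
Slope in that direction = a·(0.7071) + b·(-0.7071) = −1.34702.
Apparent dip = arctan|1.34702| = 53.41° (true dip is 56.6°, so apparent ≤ true as expected).

53.41°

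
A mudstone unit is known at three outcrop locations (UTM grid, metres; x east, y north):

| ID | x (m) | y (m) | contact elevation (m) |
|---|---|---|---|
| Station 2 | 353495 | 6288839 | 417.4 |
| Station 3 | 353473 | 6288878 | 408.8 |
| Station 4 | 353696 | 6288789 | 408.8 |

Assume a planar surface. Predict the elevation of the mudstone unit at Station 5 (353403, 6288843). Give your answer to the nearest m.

Let the plane be z = a·x + b·y + c.
Station 3−Station 2: −22a + 39b = −8.6;  Station 4−Station 2: 201a − 50b = −8.6.
Solving gives a = −0.11357768, b = −0.28458228.
Then c = 417.4 − a·353495 − b·6288839 = 1830258.70.
At (353403, 6288843): z = −40138.7 − 1789693.3 + 1830258.70 = 426.7 m.

427 m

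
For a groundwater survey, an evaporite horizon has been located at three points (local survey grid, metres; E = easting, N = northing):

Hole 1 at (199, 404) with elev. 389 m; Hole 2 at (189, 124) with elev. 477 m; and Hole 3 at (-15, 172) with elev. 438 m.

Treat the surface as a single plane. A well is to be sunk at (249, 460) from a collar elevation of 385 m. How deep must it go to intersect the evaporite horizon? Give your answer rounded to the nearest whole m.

8 m

Let the plane be z = a·E + b·N + c.
Hole 2−Hole 1: −10a − 280b = 88;  Hole 3−Hole 1: −214a − 232b = 49.
Solving gives a = 0.11625, b = −0.31844.
Then c = 389 − a·199 − b·404 = 494.51.
At (249, 460): z_contact = 28.9 − 146.5 + 494.51 = 377.0 m.
Depth below ground = 385 − 377.0 = 8 m.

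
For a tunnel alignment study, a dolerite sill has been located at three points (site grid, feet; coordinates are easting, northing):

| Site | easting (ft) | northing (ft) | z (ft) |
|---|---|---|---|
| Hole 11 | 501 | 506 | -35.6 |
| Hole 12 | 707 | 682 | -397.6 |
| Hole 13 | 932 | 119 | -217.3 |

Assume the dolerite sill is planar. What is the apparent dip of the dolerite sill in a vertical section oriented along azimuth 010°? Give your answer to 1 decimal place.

43.3°

Two edge vectors: Hole 11→Hole 12 = (206, 176, -362), Hole 11→Hole 13 = (431, -387, -181.7).
Normal n = (Hole 11→Hole 12) × (Hole 11→Hole 13) = (-172073.2, -118591.8, -155578).
So ∂z/∂easting = −n_x/n_z = −1.10603 and ∂z/∂northing = −n_y/n_z = −0.76227.
Unit vector along 010° is (sin 10°, cos 10°) = (0.1736, 0.9848).
Slope in that direction = a·(0.1736) + b·(0.9848) = −0.94274.
Apparent dip = arctan|0.94274| = 43.3° (true dip is 53.3°, so apparent ≤ true as expected).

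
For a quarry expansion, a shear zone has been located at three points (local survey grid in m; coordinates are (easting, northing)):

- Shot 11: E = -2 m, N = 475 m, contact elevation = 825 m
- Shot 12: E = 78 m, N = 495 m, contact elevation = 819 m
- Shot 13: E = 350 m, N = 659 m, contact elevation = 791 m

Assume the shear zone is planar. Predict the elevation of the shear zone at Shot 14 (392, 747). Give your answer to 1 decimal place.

781.7 m

Let the plane be z = a·E + b·N + c.
Shot 12−Shot 11: 80a + 20b = −6;  Shot 13−Shot 11: 352a + 184b = −34.
Solving gives a = −0.05521, b = −0.07917.
Then c = 825 − a·-2 − b·475 = 862.49.
At (392, 747): z = −21.6 − 59.1 + 862.49 = 781.7 m.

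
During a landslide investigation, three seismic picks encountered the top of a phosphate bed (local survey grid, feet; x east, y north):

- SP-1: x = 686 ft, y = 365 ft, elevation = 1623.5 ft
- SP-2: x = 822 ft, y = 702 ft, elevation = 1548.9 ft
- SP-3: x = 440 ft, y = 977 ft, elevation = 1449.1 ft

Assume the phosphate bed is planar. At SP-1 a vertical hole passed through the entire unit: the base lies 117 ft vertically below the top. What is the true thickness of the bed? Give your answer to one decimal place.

113.1 ft

Let the plane be z = a·x + b·y + c.
SP-2−SP-1: 136a + 337b = −74.6;  SP-3−SP-1: −246a + 612b = −174.4.
Solving gives a = 0.07896, b = −0.25323.
|∇z| = √(a²+b²) = 0.26525, so dip δ = arctan(0.26525) = 14.86°.
True thickness = vertical thickness × cos δ = 117 × cos 14.86° = 113.1 ft.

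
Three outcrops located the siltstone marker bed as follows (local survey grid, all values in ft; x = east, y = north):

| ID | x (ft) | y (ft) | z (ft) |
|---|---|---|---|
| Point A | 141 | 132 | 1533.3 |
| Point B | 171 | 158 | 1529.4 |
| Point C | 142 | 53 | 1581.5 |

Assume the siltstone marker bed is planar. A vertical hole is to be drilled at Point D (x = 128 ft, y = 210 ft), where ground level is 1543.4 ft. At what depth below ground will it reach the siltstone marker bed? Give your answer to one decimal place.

62.4 ft

Two edge vectors: Point A→Point B = (30, 26, -3.9), Point A→Point C = (1, -79, 48.2).
Normal n = (Point A→Point B) × (Point A→Point C) = (945.1, -1449.9, -2396).
So ∂z/∂x = −n_x/n_z = 0.39445 and ∂z/∂y = −n_y/n_z = −0.60513.
Intercept c from Point A: 1533.3 − 55.62 + 79.88 = 1557.56.
At (128, 210): z_contact = 50.49 − 127.08 + 1557.56 = 1480.97 ft.
Depth below ground = 1543.4 − 1480.97 = 62.4 ft.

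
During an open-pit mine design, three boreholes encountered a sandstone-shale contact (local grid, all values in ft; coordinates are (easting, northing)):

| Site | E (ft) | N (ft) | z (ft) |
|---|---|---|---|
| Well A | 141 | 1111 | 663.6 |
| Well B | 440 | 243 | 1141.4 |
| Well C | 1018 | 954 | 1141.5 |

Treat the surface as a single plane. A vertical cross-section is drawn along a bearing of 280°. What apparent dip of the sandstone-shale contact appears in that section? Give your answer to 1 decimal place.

Two edge vectors: Well A→Well B = (299, -868, 477.8), Well A→Well C = (877, -157, 477.9).
Normal n = (Well A→Well B) × (Well A→Well C) = (-339802.6, 276138.5, 714293).
So ∂z/∂E = −n_x/n_z = 0.47572 and ∂z/∂N = −n_y/n_z = −0.38659.
Unit vector along 280° is (sin 280°, cos 280°) = (-0.9848, 0.1736).
Slope in that direction = a·(-0.9848) + b·(0.1736) = −0.53562.
Apparent dip = arctan|0.53562| = 28.2° (true dip is 31.5°, so apparent ≤ true as expected).

28.2°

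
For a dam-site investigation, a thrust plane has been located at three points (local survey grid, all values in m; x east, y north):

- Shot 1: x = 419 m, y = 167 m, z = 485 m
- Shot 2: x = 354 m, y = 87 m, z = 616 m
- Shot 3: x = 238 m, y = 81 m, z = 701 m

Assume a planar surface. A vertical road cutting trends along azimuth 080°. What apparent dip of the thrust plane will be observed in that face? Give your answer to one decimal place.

40.5°

Let the plane be z = a·x + b·y + c.
Shot 2−Shot 1: −65a − 80b = 131;  Shot 3−Shot 1: −181a − 86b = 216.
Solving gives a = −0.67649, b = −1.08785.
Unit vector along 080° is (sin 80°, cos 80°) = (0.9848, 0.1736).
Slope in that direction = a·(0.9848) + b·(0.1736) = −0.85512.
Apparent dip = arctan|0.85512| = 40.5° (true dip is 52.0°, so apparent ≤ true as expected).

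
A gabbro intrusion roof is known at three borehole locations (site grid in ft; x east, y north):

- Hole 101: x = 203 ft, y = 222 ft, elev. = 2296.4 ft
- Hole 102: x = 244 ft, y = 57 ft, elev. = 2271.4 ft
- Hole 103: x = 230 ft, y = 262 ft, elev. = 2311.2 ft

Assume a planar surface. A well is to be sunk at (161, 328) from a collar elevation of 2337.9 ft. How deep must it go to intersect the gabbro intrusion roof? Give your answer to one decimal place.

Two edge vectors: Hole 101→Hole 102 = (41, -165, -25), Hole 101→Hole 103 = (27, 40, 14.8).
Normal n = (Hole 101→Hole 102) × (Hole 101→Hole 103) = (-1442, -1281.8, 6095).
So ∂z/∂x = −n_x/n_z = 0.23659 and ∂z/∂y = −n_y/n_z = 0.21030.
Intercept c from Hole 101: 2296.4 − 48.03 − 46.69 = 2201.69.
At (161, 328): z_contact = 38.09 + 68.98 + 2201.69 = 2308.76 ft.
Depth below ground = 2337.9 − 2308.76 = 29.1 ft.

29.1 ft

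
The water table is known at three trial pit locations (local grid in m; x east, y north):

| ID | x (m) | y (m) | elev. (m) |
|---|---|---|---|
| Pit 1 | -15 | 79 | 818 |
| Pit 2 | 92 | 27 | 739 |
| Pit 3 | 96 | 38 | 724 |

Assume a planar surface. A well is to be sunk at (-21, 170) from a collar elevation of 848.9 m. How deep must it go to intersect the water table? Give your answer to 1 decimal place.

108.4 m

Two edge vectors: Pit 1→Pit 2 = (107, -52, -79), Pit 1→Pit 3 = (111, -41, -94).
Normal n = (Pit 1→Pit 2) × (Pit 1→Pit 3) = (1649, 1289, 1385).
So ∂z/∂x = −n_x/n_z = −1.19061 and ∂z/∂y = −n_y/n_z = −0.93069.
Intercept c from Pit 1: 818 − 17.86 + 73.52 = 873.66.
At (-21, 170): z_contact = 25.00 − 158.22 + 873.66 = 740.45 m.
Depth below ground = 848.9 − 740.45 = 108.4 m.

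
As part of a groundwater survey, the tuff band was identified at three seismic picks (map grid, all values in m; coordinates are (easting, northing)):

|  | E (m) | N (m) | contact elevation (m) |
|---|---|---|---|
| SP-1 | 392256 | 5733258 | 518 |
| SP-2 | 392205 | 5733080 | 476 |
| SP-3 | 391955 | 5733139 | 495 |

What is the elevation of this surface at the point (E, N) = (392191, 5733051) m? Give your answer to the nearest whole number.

Two edge vectors: SP-1→SP-2 = (-51, -178, -42), SP-1→SP-3 = (-301, -119, -23).
Normal n = (SP-1→SP-2) × (SP-1→SP-3) = (-904, 11469, -47509).
So ∂z/∂E = −n_x/n_z = −0.01902797 and ∂z/∂N = −n_y/n_z = 0.24140689.
Intercept c from SP-1: 518 + 7463.84 − 1384047.99 = −1376066.15.
At (392191, 5733051): z = −7462.6 + 1383998.0 − 1376066.15 = 469.3 m.

469 m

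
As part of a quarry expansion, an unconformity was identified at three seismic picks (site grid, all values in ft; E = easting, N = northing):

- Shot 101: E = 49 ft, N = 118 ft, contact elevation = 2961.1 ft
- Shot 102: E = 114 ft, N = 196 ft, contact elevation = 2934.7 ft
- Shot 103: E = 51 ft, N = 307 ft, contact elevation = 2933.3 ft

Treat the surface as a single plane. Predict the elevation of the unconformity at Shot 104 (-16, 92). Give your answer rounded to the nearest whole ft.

2980 ft

Two edge vectors: Shot 101→Shot 102 = (65, 78, -26.4), Shot 101→Shot 103 = (2, 189, -27.8).
Normal n = (Shot 101→Shot 102) × (Shot 101→Shot 103) = (2821.2, 1754.2, 12129).
So ∂z/∂E = −n_x/n_z = −0.23260 and ∂z/∂N = −n_y/n_z = −0.14463.
Intercept c from Shot 101: 2961.1 + 11.40 + 17.07 = 2989.56.
At (-16, 92): z = 3.7 − 13.3 + 2989.56 = 2980.0 ft.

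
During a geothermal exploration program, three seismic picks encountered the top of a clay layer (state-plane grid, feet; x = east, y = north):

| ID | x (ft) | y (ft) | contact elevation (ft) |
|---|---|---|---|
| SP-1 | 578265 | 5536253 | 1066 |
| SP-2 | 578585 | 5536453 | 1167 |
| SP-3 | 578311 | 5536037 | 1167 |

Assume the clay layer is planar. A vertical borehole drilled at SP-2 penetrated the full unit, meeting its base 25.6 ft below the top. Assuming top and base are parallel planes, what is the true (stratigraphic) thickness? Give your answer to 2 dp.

21.54 ft

Two edge vectors: SP-1→SP-2 = (320, 200, 101), SP-1→SP-3 = (46, -216, 101).
Normal n = (SP-1→SP-2) × (SP-1→SP-3) = (42016, -27674, -78320).
So ∂z/∂x = −n_x/n_z = 0.53647 and ∂z/∂y = −n_y/n_z = −0.35335.
|∇z| = √(a²+b²) = 0.64238, so dip δ = arctan(0.64238) = 32.72°.
True thickness = vertical thickness × cos δ = 25.6 × cos 32.72° = 21.54 ft.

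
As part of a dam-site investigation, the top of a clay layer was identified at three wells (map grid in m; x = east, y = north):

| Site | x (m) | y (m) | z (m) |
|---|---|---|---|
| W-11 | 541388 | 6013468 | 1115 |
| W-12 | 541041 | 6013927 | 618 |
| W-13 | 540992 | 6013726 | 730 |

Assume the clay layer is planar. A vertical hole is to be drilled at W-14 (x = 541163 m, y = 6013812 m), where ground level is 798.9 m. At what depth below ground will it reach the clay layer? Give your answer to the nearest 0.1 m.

Two edge vectors: W-11→W-12 = (-347, 459, -497), W-11→W-13 = (-396, 258, -385).
Normal n = (W-11→W-12) × (W-11→W-13) = (-48489, 63217, 92238).
So ∂z/∂x = −n_x/n_z = 0.525694399 and ∂z/∂y = −n_y/n_z = −0.685368286.
Intercept c from W-11: 1115 − 284604.64 + 4121440.26 = 3837950.62.
At (541163, 6013812): z_contact = 284486.36 − 4121676.03 + 3837950.62 = 760.95 m.
Depth below ground = 798.9 − 760.95 = 37.9 m.

37.9 m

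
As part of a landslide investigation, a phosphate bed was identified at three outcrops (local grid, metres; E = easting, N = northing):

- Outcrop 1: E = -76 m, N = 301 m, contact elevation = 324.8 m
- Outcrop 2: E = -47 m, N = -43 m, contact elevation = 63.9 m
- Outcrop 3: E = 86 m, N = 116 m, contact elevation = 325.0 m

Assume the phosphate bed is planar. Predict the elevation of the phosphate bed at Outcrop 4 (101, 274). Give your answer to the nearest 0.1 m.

472.0 m

Two edge vectors: Outcrop 1→Outcrop 2 = (29, -344, -260.9), Outcrop 1→Outcrop 3 = (162, -185, 0.2).
Normal n = (Outcrop 1→Outcrop 2) × (Outcrop 1→Outcrop 3) = (-48335.3, -42271.6, 50363).
So ∂z/∂E = −n_x/n_z = 0.95974 and ∂z/∂N = −n_y/n_z = 0.83934.
Intercept c from Outcrop 1: 324.8 + 72.94 − 252.64 = 145.10.
At (101, 274): z = 96.9 + 230.0 + 145.10 = 472.0 m.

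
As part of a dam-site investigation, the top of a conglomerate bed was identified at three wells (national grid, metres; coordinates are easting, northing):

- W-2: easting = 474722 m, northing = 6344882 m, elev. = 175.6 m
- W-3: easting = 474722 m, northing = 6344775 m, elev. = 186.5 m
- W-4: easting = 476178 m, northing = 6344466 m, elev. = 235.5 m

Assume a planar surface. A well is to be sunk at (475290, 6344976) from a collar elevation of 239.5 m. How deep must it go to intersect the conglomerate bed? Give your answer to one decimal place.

Let the plane be z = a·easting + b·northing + c.
W-3−W-2: 0a − 107b = 10.9;  W-4−W-2: 1456a − 416b = 59.9.
Solving gives a = 0.012034636, b = −0.101869159.
Then c = 175.6 − a·474722 − b·6344882 = 640810.29.
At (475290, 6344976): z_contact = 5719.94 − 646357.37 + 640810.29 = 172.86 m.
Depth below ground = 239.5 − 172.86 = 66.6 m.

66.6 m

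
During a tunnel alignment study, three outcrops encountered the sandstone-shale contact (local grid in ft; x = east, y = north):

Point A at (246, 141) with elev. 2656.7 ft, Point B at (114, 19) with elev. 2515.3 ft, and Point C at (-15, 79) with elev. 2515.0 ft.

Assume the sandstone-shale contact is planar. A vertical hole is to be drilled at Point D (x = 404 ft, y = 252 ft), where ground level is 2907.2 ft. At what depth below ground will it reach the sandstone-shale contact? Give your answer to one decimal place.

Let the plane be z = a·x + b·y + c.
Point B−Point A: −132a − 122b = −141.4;  Point C−Point A: −261a − 62b = −141.7.
Solving gives a = 0.36016, b = 0.76934.
Then c = 2656.7 − a·246 − b·141 = 2459.62.
At (404, 252): z_contact = 145.50 + 193.87 + 2459.62 = 2799.00 ft.
Depth below ground = 2907.2 − 2799.00 = 108.2 ft.

108.2 ft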